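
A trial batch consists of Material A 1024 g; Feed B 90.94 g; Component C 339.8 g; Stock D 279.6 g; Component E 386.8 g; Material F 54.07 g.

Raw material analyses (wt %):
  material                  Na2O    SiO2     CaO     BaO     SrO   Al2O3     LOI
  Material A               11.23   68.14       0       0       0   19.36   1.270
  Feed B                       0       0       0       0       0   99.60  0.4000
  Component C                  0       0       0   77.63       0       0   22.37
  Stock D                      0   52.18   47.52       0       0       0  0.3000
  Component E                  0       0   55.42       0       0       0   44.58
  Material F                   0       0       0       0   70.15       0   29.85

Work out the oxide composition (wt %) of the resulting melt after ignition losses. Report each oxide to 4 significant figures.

Glass mass = 1896 g (batch 2175 − LOI 278.8).
Composition: Na2O 6.064%, SiO2 44.49%, CaO 18.31%, BaO 13.91%, SrO 2.000%, Al2O3 15.23%

Mid-chain values are printed with 4-significant-figure rounding in the working; all internal work carries full float precision from start to finish — every reported value receives exactly one rounding — the derived quantities are computed from the batch weights per 1896 g of glass at full float precision (ignition loss, the six compositions, totals, the yield, glass mass), as quoted within the problem or answer text.
Per-oxide mass from batch:
  Na2O: 1024·0.1123 = 115.0 g
  SiO2: 1024·0.6814 + 279.6·0.5218 = 843.6 g
  CaO: 279.6·0.4752 + 386.8·0.5542 = 347.2 g
  BaO: 339.8·0.7763 = 263.8 g
  SrO: 54.07·0.7015 = 37.93 g
  Al2O3: 1024·0.1936 + 90.94·0.9960 = 288.8 g
LOI: 1024·0.01270 + 90.94·0.004000 + 339.8·0.2237 + 279.6·0.003000 + 386.8·0.4458 + 54.07·0.2985 = 278.8 g
batch − LOI leaves glass = 2175 − 278.8 = 1896 g (consistent with Σ oxide mass)
wt % = 100 × oxide mass / glass mass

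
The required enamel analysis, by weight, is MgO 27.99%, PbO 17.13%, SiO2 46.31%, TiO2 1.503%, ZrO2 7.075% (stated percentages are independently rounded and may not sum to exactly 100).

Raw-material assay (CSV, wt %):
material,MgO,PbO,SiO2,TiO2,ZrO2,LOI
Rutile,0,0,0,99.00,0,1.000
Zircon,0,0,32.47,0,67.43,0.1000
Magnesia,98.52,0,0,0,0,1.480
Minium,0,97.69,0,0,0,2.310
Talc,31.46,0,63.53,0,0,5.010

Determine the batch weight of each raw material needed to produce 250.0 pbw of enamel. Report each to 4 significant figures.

Batch per 250.0 pbw enamel:
  Rutile: 3.795 pbw
  Zircon: 26.23 pbw
  Magnesia: 17.11 pbw
  Minium: 43.84 pbw
  Talc: 168.8 pbw
Total batch = 259.8 pbw; LOI loss = 9.787 pbw; yield = 96.23%

All arithmetic carries full precision at each step. The intermediate values are printed (rounded to 4 significant digits) in the printout. Every reported value receives exactly one rounding; all derived quantities are re-derived starting from the weights on 250.0 pbw of glass at exact precision (yield, the totals, ignition loss, five oxide percentages, net glass mass) exactly as shown in problem or answer.
Per-oxide target masses for 250.0 pbw enamel:
  MgO: 27.99% × 250.0 = 69.97 pbw
  PbO: 17.13% × 250.0 = 42.82 pbw
  SiO2: 46.31% × 250.0 = 115.8 pbw
  TiO2: 1.503% × 250.0 = 3.758 pbw
  ZrO2: 7.075% × 250.0 = 17.69 pbw
Verifying the oxide balance applying the batch weights above, on the stated basis (sum by sum, the targets are met within answer rounding):
  MgO: 17.11·0.9852 + 168.8·0.3146 = 69.96 pbw (target 69.97 pbw)
  PbO: 43.84·0.9769 = 42.83 pbw (target 42.82 pbw)
  SiO2: 26.23·0.3247 + 168.8·0.6353 = 115.8 pbw (target 115.8 pbw)
  TiO2: 3.795·0.9900 = 3.757 pbw (target 3.758 pbw)
  ZrO2: 26.23·0.6743 = 17.69 pbw (target 17.69 pbw)
Glass-mass closure: Σ batch − LOI loss = 250.0 pbw (per-oxide target masses sum to 250.0 pbw; the stated basis being 250.0 pbw — a pure rounding effect).
Batch total: Σ batch = 259.8 pbw; loss to ignition Σ batch·LOI = 9.787 pbw; as yield: glass ÷ batch → 96.23%.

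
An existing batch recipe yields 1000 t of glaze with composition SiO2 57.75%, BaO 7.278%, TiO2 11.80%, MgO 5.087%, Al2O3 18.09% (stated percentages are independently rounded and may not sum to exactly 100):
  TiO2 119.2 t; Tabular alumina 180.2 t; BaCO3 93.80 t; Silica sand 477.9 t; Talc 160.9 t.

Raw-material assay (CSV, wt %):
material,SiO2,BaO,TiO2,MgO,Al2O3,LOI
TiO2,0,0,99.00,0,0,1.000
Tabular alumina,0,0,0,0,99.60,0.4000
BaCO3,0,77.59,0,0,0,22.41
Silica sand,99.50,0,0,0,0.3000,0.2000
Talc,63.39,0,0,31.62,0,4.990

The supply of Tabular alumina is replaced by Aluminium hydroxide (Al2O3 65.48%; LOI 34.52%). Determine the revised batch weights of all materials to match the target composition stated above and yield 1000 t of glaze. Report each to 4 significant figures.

Revised batch per 1000 t glaze:
  TiO2: 119.2 t
  Aluminium hydroxide: 274.1 t
  BaCO3: 93.80 t
  Silica sand: 477.9 t
  Talc: 160.9 t
Total batch = 1126 t; LOI loss = 125.8 t

All arithmetic runs at full float precision from first step to last. Intermediates appear rounded to four significant digits at each printed step. Each reported figure carries a single rounding — the derived quantities are computed in full precision (the yield, LOI, net glass mass, the five compositions, totals) from the weighed amounts for 1000 t of glass, exactly as printed in either problem or answer.
Oxide-by-oxide targets in 1000 t glaze:
  SiO2: 57.75% × 1000 = 577.5 t
  BaO: 7.278% × 1000 = 72.78 t
  TiO2: 11.80% × 1000 = 118.0 t
  MgO: 5.087% × 1000 = 50.87 t
  Al2O3: 18.09% × 1000 = 180.9 t
Verifying the oxide balance working from each reported weight, on the stated basis (every target is met by its sum up to rounding of the answer):
  SiO2: 477.9·0.9950 + 160.9·0.6339 = 577.5 t (target 577.5 t)
  BaO: 93.80·0.7759 = 72.78 t (target 72.78 t)
  TiO2: 119.2·0.9900 = 118.0 t (target 118.0 t)
  MgO: 160.9·0.3162 = 50.88 t (target 50.87 t)
  Al2O3: 274.1·0.6548 + 477.9·0.003000 = 180.9 t (target 180.9 t)
The glass-mass cross-check: total batch − LOI = 1000 t (oxide target masses add up to 1000 t; stated basis 1000 t — differing by rounding only).
Whole-batch sum: Σ batch = 1126 t; LOI removed, Σ of batch·LOI: 125.8 t; as yield: glass ÷ batch → 88.83%.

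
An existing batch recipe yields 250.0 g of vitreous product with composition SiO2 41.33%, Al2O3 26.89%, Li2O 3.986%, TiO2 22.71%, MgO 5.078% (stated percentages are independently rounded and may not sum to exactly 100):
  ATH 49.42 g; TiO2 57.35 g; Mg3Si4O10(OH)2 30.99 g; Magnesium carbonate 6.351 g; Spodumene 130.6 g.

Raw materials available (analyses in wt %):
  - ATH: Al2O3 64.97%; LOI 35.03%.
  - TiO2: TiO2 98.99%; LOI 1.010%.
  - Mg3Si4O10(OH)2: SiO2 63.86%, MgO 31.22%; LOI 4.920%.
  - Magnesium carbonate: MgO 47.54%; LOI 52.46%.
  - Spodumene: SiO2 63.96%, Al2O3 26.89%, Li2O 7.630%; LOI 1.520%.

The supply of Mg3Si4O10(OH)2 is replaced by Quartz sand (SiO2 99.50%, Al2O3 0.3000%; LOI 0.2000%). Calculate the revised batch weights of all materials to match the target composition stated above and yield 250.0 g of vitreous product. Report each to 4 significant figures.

Working values appear rounded off to 4 significant digits in the working — every computation keeps full precision throughout. Every reported value is rounded just once; derived quantities are carried from the weighed amounts for 250.0 g of glass in full float precision (yield, ignition loss, glass mass, five oxide percentages, totals), as given in question or answer.
Target masses of each oxide per 250.0 g vitreous product:
  SiO2: 41.33% × 250.0 = 103.3 g
  Al2O3: 26.89% × 250.0 = 67.22 g
  Li2O: 3.986% × 250.0 = 9.965 g
  TiO2: 22.71% × 250.0 = 56.78 g
  MgO: 5.078% × 250.0 = 12.70 g
Per-oxide balance check per the reported batch figures, on the stated basis (delivered sums recover each target exact up to rounding of places):
  SiO2: 19.89·0.9950 + 130.6·0.6396 = 103.3 g (target 103.3 g)
  Al2O3: 49.32·0.6497 + 19.89·0.003000 + 130.6·0.2689 = 67.22 g (target 67.22 g)
  Li2O: 130.6·0.07630 = 9.965 g (target 9.965 g)
  TiO2: 57.35·0.9899 = 56.77 g (target 56.78 g)
  MgO: 26.70·0.4754 = 12.69 g (target 12.70 g)
Auditing the glass mass value: total charge less LOI = 250.0 g (oxide target masses add up to 250.0 g; against the stated basis, 250.0 g — differing by rounding only).
Adding the batch up: Σ batch = 283.9 g; LOI removed, Σ of batch·LOI: 33.89 g; the yield ratio, glass ÷ batch: 88.06%.

Revised batch per 250.0 g vitreous product:
  ATH: 49.32 g
  TiO2: 57.35 g
  Quartz sand: 19.89 g
  Magnesium carbonate: 26.70 g
  Spodumene: 130.6 g
Total batch = 283.9 g; LOI loss = 33.89 g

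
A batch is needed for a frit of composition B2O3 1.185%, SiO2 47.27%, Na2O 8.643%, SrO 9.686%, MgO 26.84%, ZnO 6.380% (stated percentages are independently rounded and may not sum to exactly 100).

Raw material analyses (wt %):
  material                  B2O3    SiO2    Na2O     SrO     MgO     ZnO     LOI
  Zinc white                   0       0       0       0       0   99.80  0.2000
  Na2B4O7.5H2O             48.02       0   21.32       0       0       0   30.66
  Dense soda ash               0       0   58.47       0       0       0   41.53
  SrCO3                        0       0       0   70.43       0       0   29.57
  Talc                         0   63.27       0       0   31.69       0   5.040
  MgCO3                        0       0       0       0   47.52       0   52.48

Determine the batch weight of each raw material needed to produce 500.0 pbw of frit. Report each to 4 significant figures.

Batch per 500.0 pbw frit:
  Zinc white: 31.96 pbw
  Na2B4O7.5H2O: 12.34 pbw
  Dense soda ash: 69.41 pbw
  SrCO3: 68.76 pbw
  Talc: 373.6 pbw
  MgCO3: 33.29 pbw
Total batch = 589.4 pbw; LOI loss = 89.31 pbw; yield = 84.85%

All arithmetic keeps exact precision in every operation. The intermediate values are shown (rounded to 4 significant digits) between the steps — every reported figure takes a single rounding; derived quantities are computed in exact precision (the six compositions, LOI, net glass mass, the totals, the yield) using the weight values per 500.0 pbw of glass, as set out in problem or answer.
Target oxide masses per 500.0 pbw frit:
  B2O3: 1.185% × 500.0 = 5.925 pbw
  SiO2: 47.27% × 500.0 = 236.4 pbw
  Na2O: 8.643% × 500.0 = 43.22 pbw
  SrO: 9.686% × 500.0 = 48.43 pbw
  MgO: 26.84% × 500.0 = 134.2 pbw
  ZnO: 6.380% × 500.0 = 31.90 pbw
Verifying the oxide balance per the reported batch figures, on the stated basis (every target is met by its sum inside rounding margins):
  B2O3: 12.34·0.4802 = 5.926 pbw (target 5.925 pbw)
  SiO2: 373.6·0.6327 = 236.4 pbw (target 236.4 pbw)
  Na2O: 12.34·0.2132 + 69.41·0.5847 = 43.21 pbw (target 43.22 pbw)
  SrO: 68.76·0.7043 = 48.43 pbw (target 48.43 pbw)
  MgO: 373.6·0.3169 + 33.29·0.4752 = 134.2 pbw (target 134.2 pbw)
  ZnO: 31.96·0.9980 = 31.90 pbw (target 31.90 pbw)
Glass-mass bookkeeping: total charge less LOI = 500.1 pbw (targets for the oxides total 500.0 pbw; basis as stated: 500.0 pbw — deltas are rounding alone).
Batch total: Σ batch = 589.4 pbw; Σ batch·LOI gives LOI loss = 89.31 pbw; glass ÷ batch gives a yield of 84.85%.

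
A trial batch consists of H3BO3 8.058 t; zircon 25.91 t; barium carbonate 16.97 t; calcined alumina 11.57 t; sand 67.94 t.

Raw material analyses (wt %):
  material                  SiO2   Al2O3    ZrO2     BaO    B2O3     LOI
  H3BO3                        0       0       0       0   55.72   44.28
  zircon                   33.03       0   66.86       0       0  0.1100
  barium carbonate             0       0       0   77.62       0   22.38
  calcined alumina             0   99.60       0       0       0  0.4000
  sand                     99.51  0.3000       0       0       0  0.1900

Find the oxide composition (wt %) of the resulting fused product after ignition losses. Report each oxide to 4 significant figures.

Glass mass = 122.9 t (batch 130.4 − LOI 7.570).
Composition: SiO2 61.98%, Al2O3 9.544%, ZrO2 14.10%, BaO 10.72%, B2O3 3.654%

Mid-chain values appear (rounded to four significant figures) within the worked lines — every computation holds full precision from first step to last — every reported figure takes a single rounding; the derived quantities, including yield, five oxide percentages, the totals, glass mass, LOI, are computed starting from the weights for 122.9 t of glass in full precision as set out in problem or answer.
Oxide masses out of the charge:
  SiO2: 25.91·0.3303 + 67.94·0.9951 = 76.17 t
  Al2O3: 11.57·0.9960 + 67.94·0.003000 = 11.73 t
  ZrO2: 25.91·0.6686 = 17.32 t
  BaO: 16.97·0.7762 = 13.17 t
  B2O3: 8.058·0.5572 = 4.490 t
LOI: 8.058·0.4428 + 25.91·0.001100 + 16.97·0.2238 + 11.57·0.004000 + 67.94·0.001900 = 7.570 t
batch − LOI leaves glass = 130.4 − 7.570 = 122.9 t (matching Σ of the oxides)
wt %: oxide over glass, times 100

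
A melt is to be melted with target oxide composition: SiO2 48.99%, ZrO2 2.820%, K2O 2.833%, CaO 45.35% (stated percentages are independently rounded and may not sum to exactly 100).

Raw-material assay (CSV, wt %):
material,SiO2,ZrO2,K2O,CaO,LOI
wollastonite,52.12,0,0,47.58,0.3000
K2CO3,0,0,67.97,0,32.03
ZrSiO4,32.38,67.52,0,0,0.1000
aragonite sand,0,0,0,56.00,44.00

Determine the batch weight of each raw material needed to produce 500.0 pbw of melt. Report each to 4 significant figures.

Each numeric step maintains full precision from first step to last; mid-chain values are displayed rounded to four significant figures on the page — each reported number includes exactly one rounding — the derived quantities are rebuilt from the batch weights at 500.0 pbw of glass at full float precision (totals, the yield, ignition loss, four oxide percentages, net glass mass) exactly as printed in either problem or answer.
Target oxide masses per 500.0 pbw melt:
  SiO2: 48.99% × 500.0 = 245.0 pbw
  ZrO2: 2.820% × 500.0 = 14.10 pbw
  K2O: 2.833% × 500.0 = 14.16 pbw
  CaO: 45.35% × 500.0 = 226.8 pbw
Sums-versus-targets review applying the batch weights above, under the basis named above (summed amounts equal target values modulo rounding of the values):
  SiO2: 457.0·0.5212 + 20.88·0.3238 = 244.9 pbw (target 245.0 pbw)
  ZrO2: 20.88·0.6752 = 14.10 pbw (target 14.10 pbw)
  K2O: 20.84·0.6797 = 14.16 pbw (target 14.16 pbw)
  CaO: 457.0·0.4758 + 16.62·0.5600 = 226.7 pbw (target 226.8 pbw)
Auditing the glass mass value: batch Σ − ignition loss = 500.0 pbw (the targets, summed, come to 500.0 pbw; versus the stated basis of 500.0 pbw — a pure rounding effect).
Total batch = Σ batch = 515.3 pbw; LOI loss = Σ batch·LOI = 15.38 pbw; yield: glass divided by total = 97.02%.

Batch per 500.0 pbw melt:
  wollastonite: 457.0 pbw
  K2CO3: 20.84 pbw
  ZrSiO4: 20.88 pbw
  aragonite sand: 16.62 pbw
Total batch = 515.3 pbw; LOI loss = 15.38 pbw; yield = 97.02%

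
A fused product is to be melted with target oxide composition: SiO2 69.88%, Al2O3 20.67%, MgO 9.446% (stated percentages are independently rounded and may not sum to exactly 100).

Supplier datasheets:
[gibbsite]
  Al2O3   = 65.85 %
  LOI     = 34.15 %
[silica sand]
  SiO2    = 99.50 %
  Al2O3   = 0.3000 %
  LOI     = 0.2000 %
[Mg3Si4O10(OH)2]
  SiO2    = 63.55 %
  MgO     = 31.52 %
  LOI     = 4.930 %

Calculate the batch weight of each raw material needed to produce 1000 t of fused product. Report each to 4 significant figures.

Full float precision is maintained from first step to last — rounding to 4 significant digits applies to each working value as shown — every reported figure sees exactly one rounding. The derived quantities, including the three compositions, ignition loss, yield, glass mass, the totals, are re-derived using the weight values at 1000 t of glass in exact precision, exactly as printed in problem or answer.
Oxide-by-oxide targets in 1000 t fused product:
  SiO2: 69.88% × 1000 = 698.8 t
  Al2O3: 20.67% × 1000 = 206.7 t
  MgO: 9.446% × 1000 = 94.46 t
Mass-balance tally per oxide working from each reported weight, on the stated basis (sums match the target masses net of answer rounding effects):
  SiO2: 510.9·0.9950 + 299.7·0.6355 = 698.8 t (target 698.8 t)
  Al2O3: 311.6·0.6585 + 510.9·0.003000 = 206.7 t (target 206.7 t)
  MgO: 299.7·0.3152 = 94.47 t (target 94.46 t)
Glass-mass bookkeeping: net batch after ignition = 1000 t (the Σ of target masses is 1000 t; basis as stated: 1000 t — rounding explains the deltas).
Whole-batch sum: Σ batch = 1122 t; ignition loss, Σ(batch × LOI) = 122.2 t; yield: glass divided by total = 89.11%.

Batch per 1000 t fused product:
  gibbsite: 311.6 t
  silica sand: 510.9 t
  Mg3Si4O10(OH)2: 299.7 t
Total batch = 1122 t; LOI loss = 122.2 t; yield = 89.11%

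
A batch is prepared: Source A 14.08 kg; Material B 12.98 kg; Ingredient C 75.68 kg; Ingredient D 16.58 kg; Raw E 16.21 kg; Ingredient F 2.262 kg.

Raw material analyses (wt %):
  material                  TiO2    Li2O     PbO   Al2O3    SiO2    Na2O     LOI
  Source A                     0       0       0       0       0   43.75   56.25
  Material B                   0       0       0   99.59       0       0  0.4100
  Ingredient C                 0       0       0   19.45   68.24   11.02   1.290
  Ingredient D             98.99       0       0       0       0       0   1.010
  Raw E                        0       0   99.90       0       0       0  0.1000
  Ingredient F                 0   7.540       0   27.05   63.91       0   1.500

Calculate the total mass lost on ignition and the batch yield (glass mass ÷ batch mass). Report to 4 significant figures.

LOI loss = 9.167 kg; glass = 128.6 kg; yield = 93.35%

The working math holds exact precision end to end — mid-chain values are printed rounded to 4 significant figures between the steps; each reported figure is rounded only once — the derived quantities, including six oxide percentages, the totals, net glass mass, ignition loss, the yield, are carried from the weighed amounts at 128.6 kg of glass at exact precision as they appear in either problem or answer.
LOI of each material in turn:
  Source A: 14.08 × 0.5625 = 7.920 kg
  Material B: 12.98 × 0.004100 = 0.05322 kg
  Ingredient C: 75.68 × 0.01290 = 0.9763 kg
  Ingredient D: 16.58 × 0.01010 = 0.1675 kg
  Raw E: 16.21 × 0.001000 = 0.01621 kg
  Ingredient F: 2.262 × 0.01500 = 0.03393 kg
Total LOI = 9.167 kg
Glass = batch − LOI = 137.8 − 9.167 = 128.6 kg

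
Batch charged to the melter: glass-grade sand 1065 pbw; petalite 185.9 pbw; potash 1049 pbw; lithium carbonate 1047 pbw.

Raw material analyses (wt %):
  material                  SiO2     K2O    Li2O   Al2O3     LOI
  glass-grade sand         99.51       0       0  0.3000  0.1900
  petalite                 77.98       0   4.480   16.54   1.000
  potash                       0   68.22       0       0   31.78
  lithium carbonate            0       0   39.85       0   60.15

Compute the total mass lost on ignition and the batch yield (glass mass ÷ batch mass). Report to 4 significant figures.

LOI loss = 967.0 pbw; glass = 2380 pbw; yield = 71.11%

Intermediates are printed (rounded to four significant figures) at each printed step — the working math holds full precision in every operation; each reported number takes just one rounding — the derived quantities are re-derived from the batch weights at 2380 pbw of glass at full float precision (net glass mass, totals, ignition loss, yield, the four compositions), as given in problem or answer.
Per-material ignition loss:
  glass-grade sand: 1065 × 0.001900 = 2.023 pbw
  petalite: 185.9 × 0.01000 = 1.859 pbw
  potash: 1049 × 0.3178 = 333.4 pbw
  lithium carbonate: 1047 × 0.6015 = 629.8 pbw
Total LOI = 967.0 pbw
Glass = batch − LOI = 3347 − 967.0 = 2380 pbw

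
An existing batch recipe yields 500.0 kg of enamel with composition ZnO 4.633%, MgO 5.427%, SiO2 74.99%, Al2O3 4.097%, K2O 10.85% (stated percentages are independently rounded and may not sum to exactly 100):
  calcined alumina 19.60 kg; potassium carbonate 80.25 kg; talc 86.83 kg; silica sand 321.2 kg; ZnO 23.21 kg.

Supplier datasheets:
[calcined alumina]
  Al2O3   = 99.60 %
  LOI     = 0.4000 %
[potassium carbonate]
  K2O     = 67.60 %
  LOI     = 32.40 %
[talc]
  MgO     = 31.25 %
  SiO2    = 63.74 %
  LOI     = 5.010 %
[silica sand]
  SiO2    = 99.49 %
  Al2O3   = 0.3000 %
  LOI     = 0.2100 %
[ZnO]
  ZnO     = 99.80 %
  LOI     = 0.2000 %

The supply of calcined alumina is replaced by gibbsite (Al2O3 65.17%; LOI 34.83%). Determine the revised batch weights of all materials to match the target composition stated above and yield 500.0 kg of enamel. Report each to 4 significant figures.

Intermediates are shown, with 4-significant-figure rounding, at each printed step. The working math runs at full float precision at every stage. Every reported number takes a single rounding. The derived quantities are re-derived in full precision (the totals, LOI, glass mass, the yield, the five compositions) from the weighed amounts per 500.0 kg of glass precisely as stated by the problem or answer text.
Target masses of each oxide per 500.0 kg enamel:
  ZnO: 4.633% × 500.0 = 23.16 kg
  MgO: 5.427% × 500.0 = 27.14 kg
  SiO2: 74.99% × 500.0 = 375.0 kg
  Al2O3: 4.097% × 500.0 = 20.48 kg
  K2O: 10.85% × 500.0 = 54.25 kg
Checking each oxide sum on the weights just shown, against the basis in use (sum by sum, the targets are met net of answer rounding effects):
  ZnO: 23.21·0.9980 = 23.16 kg (target 23.16 kg)
  MgO: 86.83·0.3125 = 27.13 kg (target 27.14 kg)
  SiO2: 86.83·0.6374 + 321.2·0.9949 = 374.9 kg (target 375.0 kg)
  Al2O3: 29.95·0.6517 + 321.2·0.003000 = 20.48 kg (target 20.48 kg)
  K2O: 80.25·0.6760 = 54.25 kg (target 54.25 kg)
Glass mass check: net batch after ignition = 499.9 kg (the Σ of target masses is 500.0 kg; stated basis 500.0 kg — rounding explains the deltas).
Batch grand total — Σ batch = 541.4 kg; ignition loss, Σ(batch × LOI) = 41.50 kg; yield = glass ÷ total batch = 92.33%.

Revised batch per 500.0 kg enamel:
  gibbsite: 29.95 kg
  potassium carbonate: 80.25 kg
  talc: 86.83 kg
  silica sand: 321.2 kg
  ZnO: 23.21 kg
Total batch = 541.4 kg; LOI loss = 41.50 kg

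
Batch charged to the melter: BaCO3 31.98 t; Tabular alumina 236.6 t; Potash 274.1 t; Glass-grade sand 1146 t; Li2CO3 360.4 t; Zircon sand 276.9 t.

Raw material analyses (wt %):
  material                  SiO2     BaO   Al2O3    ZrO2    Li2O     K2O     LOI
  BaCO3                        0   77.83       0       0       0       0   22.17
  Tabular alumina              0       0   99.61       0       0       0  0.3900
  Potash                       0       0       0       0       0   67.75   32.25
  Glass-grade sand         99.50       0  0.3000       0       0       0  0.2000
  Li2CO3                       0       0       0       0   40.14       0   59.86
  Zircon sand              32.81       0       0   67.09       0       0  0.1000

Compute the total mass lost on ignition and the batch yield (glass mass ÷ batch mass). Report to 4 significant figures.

In-progress results appear rounded off to 4 significant digits when written out; each numeric step keeps full float precision through every step; each reported figure includes exactly one rounding. The derived quantities, which include net glass mass, totals, yield, LOI, six oxide percentages, are carried in full float precision, as quoted within the problem or answer text, using the weight values per 2011 t of glass.
Per-material ignition loss:
  BaCO3: 31.98 × 0.2217 = 7.090 t
  Tabular alumina: 236.6 × 0.003900 = 0.9227 t
  Potash: 274.1 × 0.3225 = 88.40 t
  Glass-grade sand: 1146 × 0.002000 = 2.292 t
  Li2CO3: 360.4 × 0.5986 = 215.7 t
  Zircon sand: 276.9 × 0.001000 = 0.2769 t
Total LOI = 314.7 t
Glass = batch − LOI = 2326 − 314.7 = 2011 t

LOI loss = 314.7 t; glass = 2011 t; yield = 86.47%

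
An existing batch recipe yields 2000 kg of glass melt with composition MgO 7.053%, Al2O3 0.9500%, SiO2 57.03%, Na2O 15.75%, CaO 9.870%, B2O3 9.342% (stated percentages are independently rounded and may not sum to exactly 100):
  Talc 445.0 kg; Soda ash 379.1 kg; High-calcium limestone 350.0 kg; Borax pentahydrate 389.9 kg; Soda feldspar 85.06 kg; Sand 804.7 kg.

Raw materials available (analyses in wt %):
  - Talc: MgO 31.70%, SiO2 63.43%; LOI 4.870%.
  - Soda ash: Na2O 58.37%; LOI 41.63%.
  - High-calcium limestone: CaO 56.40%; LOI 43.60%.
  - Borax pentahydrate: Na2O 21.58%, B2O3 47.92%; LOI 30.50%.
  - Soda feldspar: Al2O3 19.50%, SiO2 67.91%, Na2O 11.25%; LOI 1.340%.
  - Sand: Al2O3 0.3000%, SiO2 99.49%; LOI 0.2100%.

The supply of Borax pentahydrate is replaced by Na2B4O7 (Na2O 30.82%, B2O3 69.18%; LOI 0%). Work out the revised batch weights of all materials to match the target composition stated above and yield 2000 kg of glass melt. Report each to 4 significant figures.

Revised batch per 2000 kg glass melt:
  Talc: 445.0 kg
  Soda ash: 380.7 kg
  High-calcium limestone: 350.0 kg
  Na2B4O7: 270.1 kg
  Soda feldspar: 85.06 kg
  Sand: 804.7 kg
Total batch = 2336 kg; LOI loss = 335.6 kg

Mid-chain values appear with 4-significant-figure rounding at each printed step — every computation keeps full float precision at every stage; every reported figure includes exactly one rounding — derived quantities (six oxide percentages, net glass mass, totals, yield, LOI) are carried from the weighed amounts on 2000 kg of glass in exact precision as set out in either problem or answer.
Target masses of each oxide per 2000 kg glass melt:
  MgO: 7.053% × 2000 = 141.1 kg
  Al2O3: 0.9500% × 2000 = 19.00 kg
  SiO2: 57.03% × 2000 = 1141 kg
  Na2O: 15.75% × 2000 = 315.0 kg
  CaO: 9.870% × 2000 = 197.4 kg
  B2O3: 9.342% × 2000 = 186.8 kg
A balance pass over the oxides, per the reported batch figures, at the basis given (summed amounts equal target values exact up to rounding of places):
  MgO: 445.0·0.3170 = 141.1 kg (target 141.1 kg)
  Al2O3: 85.06·0.1950 + 804.7·0.003000 = 19.00 kg (target 19.00 kg)
  SiO2: 445.0·0.6343 + 85.06·0.6791 + 804.7·0.9949 = 1141 kg (target 1141 kg)
  Na2O: 380.7·0.5837 + 270.1·0.3082 + 85.06·0.1125 = 315.0 kg (target 315.0 kg)
  CaO: 350.0·0.5640 = 197.4 kg (target 197.4 kg)
  B2O3: 270.1·0.6918 = 186.9 kg (target 186.8 kg)
Auditing the glass mass value: batch Σ − ignition loss = 2000 kg (targets for the oxides total 2000 kg; basis as stated: 2000 kg — any gap is answer rounding).
Summing the batch: Σ batch = 2336 kg; loss to ignition Σ batch·LOI = 335.6 kg; yield = glass ÷ total batch = 85.63%.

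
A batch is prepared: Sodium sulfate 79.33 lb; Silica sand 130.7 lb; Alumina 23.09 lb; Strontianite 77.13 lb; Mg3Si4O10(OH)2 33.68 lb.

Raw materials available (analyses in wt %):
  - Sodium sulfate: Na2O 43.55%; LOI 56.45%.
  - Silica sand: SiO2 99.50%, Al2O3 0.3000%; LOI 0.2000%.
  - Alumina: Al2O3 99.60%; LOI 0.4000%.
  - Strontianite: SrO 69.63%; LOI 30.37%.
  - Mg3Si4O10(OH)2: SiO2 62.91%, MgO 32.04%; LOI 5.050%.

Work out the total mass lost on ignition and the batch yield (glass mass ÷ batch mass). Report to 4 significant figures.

LOI loss = 70.26 lb; glass = 273.7 lb; yield = 79.57%

The intermediate values are shown rounded off to 4 significant digits on the page — every computation runs at exact precision at every stage — every reported number is rounded exactly once. Derived quantities (the yield, totals, net glass mass, five oxide percentages, LOI) are computed from the weighed amounts for 273.7 lb of glass in exact precision as quoted within the problem or answer text.
Loss on ignition, line by line:
  Sodium sulfate: 79.33 × 0.5645 = 44.78 lb
  Silica sand: 130.7 × 0.002000 = 0.2614 lb
  Alumina: 23.09 × 0.004000 = 0.09236 lb
  Strontianite: 77.13 × 0.3037 = 23.42 lb
  Mg3Si4O10(OH)2: 33.68 × 0.05050 = 1.701 lb
Total LOI = 70.26 lb
Glass = batch − LOI = 343.9 − 70.26 = 273.7 lb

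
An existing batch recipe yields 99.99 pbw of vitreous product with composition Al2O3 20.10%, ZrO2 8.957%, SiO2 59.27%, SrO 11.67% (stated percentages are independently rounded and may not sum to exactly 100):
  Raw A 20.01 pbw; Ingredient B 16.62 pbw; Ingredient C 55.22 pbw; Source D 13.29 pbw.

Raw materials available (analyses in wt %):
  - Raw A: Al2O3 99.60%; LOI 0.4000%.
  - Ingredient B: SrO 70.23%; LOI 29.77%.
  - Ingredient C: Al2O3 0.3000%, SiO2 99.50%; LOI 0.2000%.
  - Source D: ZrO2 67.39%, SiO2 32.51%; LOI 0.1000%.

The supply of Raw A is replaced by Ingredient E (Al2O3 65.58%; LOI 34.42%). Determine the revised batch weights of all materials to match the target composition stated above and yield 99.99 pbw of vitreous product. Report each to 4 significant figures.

Revised batch per 99.99 pbw vitreous product:
  Ingredient E: 30.39 pbw
  Ingredient B: 16.62 pbw
  Ingredient C: 55.22 pbw
  Source D: 13.29 pbw
Total batch = 115.5 pbw; LOI loss = 15.53 pbw

Each numeric step carries full float precision end to end; the intermediate values are shown rounded to four significant figures across the worked steps; every reported result undergoes a single rounding; derived quantities are recomputed in exact precision (totals, four oxide percentages, LOI, net glass mass, the yield) from the batch weights for 99.99 pbw of glass, as given in either problem or answer.
Target oxide masses per 99.99 pbw vitreous product:
  Al2O3: 20.10% × 99.99 = 20.10 pbw
  ZrO2: 8.957% × 99.99 = 8.956 pbw
  SiO2: 59.27% × 99.99 = 59.26 pbw
  SrO: 11.67% × 99.99 = 11.67 pbw
Per-oxide balance check working from each reported weight, on the stated basis (sums match the target masses up to rounding of the answer):
  Al2O3: 30.39·0.6558 + 55.22·0.003000 = 20.10 pbw (target 20.10 pbw)
  ZrO2: 13.29·0.6739 = 8.956 pbw (target 8.956 pbw)
  SiO2: 55.22·0.9950 + 13.29·0.3251 = 59.26 pbw (target 59.26 pbw)
  SrO: 16.62·0.7023 = 11.67 pbw (target 11.67 pbw)
The glass-mass cross-check: the batch minus its LOI: 99.99 pbw (summing oxide targets gives 99.99 pbw; the stated basis being 99.99 pbw — a pure rounding effect).
Whole-batch sum: Σ batch = 115.5 pbw; ignition loss, Σ(batch × LOI) = 15.53 pbw; glass ÷ batch gives a yield of 86.55%.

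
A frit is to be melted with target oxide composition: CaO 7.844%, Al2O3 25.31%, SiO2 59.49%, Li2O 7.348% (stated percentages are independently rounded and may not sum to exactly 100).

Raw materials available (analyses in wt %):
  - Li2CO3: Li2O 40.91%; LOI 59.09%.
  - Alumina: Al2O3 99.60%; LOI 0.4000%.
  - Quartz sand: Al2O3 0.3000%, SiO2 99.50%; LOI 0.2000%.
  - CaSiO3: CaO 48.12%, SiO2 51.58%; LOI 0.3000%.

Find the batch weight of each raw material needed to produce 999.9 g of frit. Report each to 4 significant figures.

Working values appear rounded to four significant figures across the worked steps — all arithmetic keeps full float precision in every operation. Each reported figure takes exactly one rounding. All derived quantities are rebuilt using the weight values on 999.9 g of glass at full precision (totals, glass mass, yield, four oxide percentages, ignition loss) exactly as shown in question or answer.
Oxide-by-oxide targets in 999.9 g frit:
  CaO: 7.844% × 999.9 = 78.43 g
  Al2O3: 25.31% × 999.9 = 253.1 g
  SiO2: 59.49% × 999.9 = 594.8 g
  Li2O: 7.348% × 999.9 = 73.47 g
Per-oxide balance check with the batch weights as given, on the stated basis (oxide sums agree with the targets modulo rounding of the values):
  CaO: 163.0·0.4812 = 78.44 g (target 78.43 g)
  Al2O3: 252.5·0.9960 + 513.3·0.003000 = 253.0 g (target 253.1 g)
  SiO2: 513.3·0.9950 + 163.0·0.5158 = 594.8 g (target 594.8 g)
  Li2O: 179.6·0.4091 = 73.47 g (target 73.47 g)
Auditing the glass mass value: total charge less LOI = 999.7 g (summing oxide targets gives 999.8 g; with the basis standing at 999.9 g — differing by rounding only).
Whole-batch sum: Σ batch = 1108 g; the LOI term Σ batch·LOI equals 108.7 g; yield = glass ÷ total batch = 90.20%.

Batch per 999.9 g frit:
  Li2CO3: 179.6 g
  Alumina: 252.5 g
  Quartz sand: 513.3 g
  CaSiO3: 163.0 g
Total batch = 1108 g; LOI loss = 108.7 g; yield = 90.20%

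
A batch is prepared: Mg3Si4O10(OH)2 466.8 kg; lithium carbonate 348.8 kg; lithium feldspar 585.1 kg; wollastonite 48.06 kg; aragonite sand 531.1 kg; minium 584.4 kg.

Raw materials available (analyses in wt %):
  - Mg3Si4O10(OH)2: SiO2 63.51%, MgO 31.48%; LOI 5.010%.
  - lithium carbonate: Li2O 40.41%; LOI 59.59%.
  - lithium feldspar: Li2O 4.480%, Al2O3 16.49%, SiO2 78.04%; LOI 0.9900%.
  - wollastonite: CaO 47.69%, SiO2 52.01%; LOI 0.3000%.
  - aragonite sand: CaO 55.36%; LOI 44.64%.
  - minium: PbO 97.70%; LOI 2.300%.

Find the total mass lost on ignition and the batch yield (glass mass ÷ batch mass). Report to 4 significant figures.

LOI loss = 487.7 kg; glass = 2077 kg; yield = 80.98%

Intermediates are printed with 4-significant-figure rounding alongside each step — the working math runs at full precision at each step. A single rounding completes every reported value. The derived quantities are rebuilt in full float precision (the six compositions, the totals, the yield, LOI, glass mass) using the weight values at 2077 kg of glass exactly as shown in question or answer.
Each material's LOI contribution:
  Mg3Si4O10(OH)2: 466.8 × 0.05010 = 23.39 kg
  lithium carbonate: 348.8 × 0.5959 = 207.8 kg
  lithium feldspar: 585.1 × 0.009900 = 5.792 kg
  wollastonite: 48.06 × 0.003000 = 0.1442 kg
  aragonite sand: 531.1 × 0.4464 = 237.1 kg
  minium: 584.4 × 0.02300 = 13.44 kg
Total LOI = 487.7 kg
Glass = batch − LOI = 2564 − 487.7 = 2077 kg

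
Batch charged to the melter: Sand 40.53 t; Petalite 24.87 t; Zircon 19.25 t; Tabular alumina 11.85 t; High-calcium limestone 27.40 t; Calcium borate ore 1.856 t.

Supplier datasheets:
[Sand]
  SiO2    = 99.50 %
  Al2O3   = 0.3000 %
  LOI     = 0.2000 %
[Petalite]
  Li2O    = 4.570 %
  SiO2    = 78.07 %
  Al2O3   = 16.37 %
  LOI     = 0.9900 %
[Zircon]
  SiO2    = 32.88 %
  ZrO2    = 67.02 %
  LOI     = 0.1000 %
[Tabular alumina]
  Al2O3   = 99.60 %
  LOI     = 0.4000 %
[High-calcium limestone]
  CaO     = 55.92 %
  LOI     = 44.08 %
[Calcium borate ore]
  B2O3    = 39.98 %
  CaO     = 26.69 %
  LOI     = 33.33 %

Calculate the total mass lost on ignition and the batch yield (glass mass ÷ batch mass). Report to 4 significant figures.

LOI loss = 13.09 t; glass = 112.7 t; yield = 89.59%

Intermediates are displayed rounded to four significant digits across the worked steps — full float precision is kept end to end. Each reported number takes a single rounding; all derived quantities, including ignition loss, net glass mass, yield, six oxide percentages, the totals, are re-derived from the weighed amounts per 112.7 t of glass at full float precision as set out in the question or the answer.
Loss on ignition, line by line:
  Sand: 40.53 × 0.002000 = 0.08106 t
  Petalite: 24.87 × 0.009900 = 0.2462 t
  Zircon: 19.25 × 0.001000 = 0.01925 t
  Tabular alumina: 11.85 × 0.004000 = 0.04740 t
  High-calcium limestone: 27.40 × 0.4408 = 12.08 t
  Calcium borate ore: 1.856 × 0.3333 = 0.6186 t
Total LOI = 13.09 t
Glass = batch − LOI = 125.8 − 13.09 = 112.7 t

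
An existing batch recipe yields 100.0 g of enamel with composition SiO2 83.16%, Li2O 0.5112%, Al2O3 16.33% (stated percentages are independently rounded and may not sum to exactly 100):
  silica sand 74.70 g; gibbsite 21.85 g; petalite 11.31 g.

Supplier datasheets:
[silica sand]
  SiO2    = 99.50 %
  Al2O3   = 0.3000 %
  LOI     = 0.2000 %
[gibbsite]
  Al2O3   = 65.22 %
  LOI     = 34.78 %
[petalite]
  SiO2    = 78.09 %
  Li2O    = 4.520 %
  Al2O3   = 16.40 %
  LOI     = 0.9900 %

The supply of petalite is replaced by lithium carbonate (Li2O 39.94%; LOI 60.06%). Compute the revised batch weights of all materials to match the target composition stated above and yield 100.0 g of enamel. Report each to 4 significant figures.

Values along the way are shown rounded to 4 significant figures when written out — the working math carries exact precision all the way through. Exactly one rounding is applied to every reported result. The derived quantities are rebuilt in full float precision (net glass mass, totals, the three compositions, yield, LOI) from the batch weights at 100.0 g of glass, precisely as stated by problem or answer.
Per-oxide target masses for 100.0 g enamel:
  SiO2: 83.16% × 100.0 = 83.16 g
  Li2O: 0.5112% × 100.0 = 0.5112 g
  Al2O3: 16.33% × 100.0 = 16.33 g
Checking each oxide sum on the weights just shown, on the stated basis (target by target, the sums agree net of answer rounding effects):
  SiO2: 83.58·0.9950 = 83.16 g (target 83.16 g)
  Li2O: 1.280·0.3994 = 0.5112 g (target 0.5112 g)
  Al2O3: 83.58·0.003000 + 24.65·0.6522 = 16.33 g (target 16.33 g)
Glass-mass bookkeeping: batch Σ − ignition loss = 100.0 g (the targets, summed, come to 100.0 g; with the basis standing at 100.0 g — differing by rounding only).
Batch total: Σ batch = 109.5 g; loss to ignition Σ batch·LOI = 9.509 g; yield = glass ÷ total batch = 91.32%.

Revised batch per 100.0 g enamel:
  silica sand: 83.58 g
  gibbsite: 24.65 g
  lithium carbonate: 1.280 g
Total batch = 109.5 g; LOI loss = 9.509 g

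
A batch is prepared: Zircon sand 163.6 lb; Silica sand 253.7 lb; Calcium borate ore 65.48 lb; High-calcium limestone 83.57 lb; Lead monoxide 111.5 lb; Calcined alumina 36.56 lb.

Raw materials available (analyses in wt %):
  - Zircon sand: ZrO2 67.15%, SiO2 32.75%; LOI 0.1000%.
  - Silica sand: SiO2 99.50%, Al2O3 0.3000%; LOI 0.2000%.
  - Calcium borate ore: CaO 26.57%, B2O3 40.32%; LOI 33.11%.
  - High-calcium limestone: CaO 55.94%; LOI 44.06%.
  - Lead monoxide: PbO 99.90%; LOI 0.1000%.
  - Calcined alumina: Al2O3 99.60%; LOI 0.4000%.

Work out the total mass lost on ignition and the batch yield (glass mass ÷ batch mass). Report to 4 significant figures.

LOI loss = 59.43 lb; glass = 655.0 lb; yield = 91.68%

Working values are shown, rounded to 4 significant digits, across the worked steps. The working math runs at exact precision at all times — each reported result is rounded just once — derived quantities, which include glass mass, ignition loss, yield, totals, six oxide percentages, are carried at full float precision, as written in problem or answer, using the weight values per 655.0 lb of glass.
Per-material ignition loss:
  Zircon sand: 163.6 × 0.001000 = 0.1636 lb
  Silica sand: 253.7 × 0.002000 = 0.5074 lb
  Calcium borate ore: 65.48 × 0.3311 = 21.68 lb
  High-calcium limestone: 83.57 × 0.4406 = 36.82 lb
  Lead monoxide: 111.5 × 0.001000 = 0.1115 lb
  Calcined alumina: 36.56 × 0.004000 = 0.1462 lb
Total LOI = 59.43 lb
Glass = batch − LOI = 714.4 − 59.43 = 655.0 lb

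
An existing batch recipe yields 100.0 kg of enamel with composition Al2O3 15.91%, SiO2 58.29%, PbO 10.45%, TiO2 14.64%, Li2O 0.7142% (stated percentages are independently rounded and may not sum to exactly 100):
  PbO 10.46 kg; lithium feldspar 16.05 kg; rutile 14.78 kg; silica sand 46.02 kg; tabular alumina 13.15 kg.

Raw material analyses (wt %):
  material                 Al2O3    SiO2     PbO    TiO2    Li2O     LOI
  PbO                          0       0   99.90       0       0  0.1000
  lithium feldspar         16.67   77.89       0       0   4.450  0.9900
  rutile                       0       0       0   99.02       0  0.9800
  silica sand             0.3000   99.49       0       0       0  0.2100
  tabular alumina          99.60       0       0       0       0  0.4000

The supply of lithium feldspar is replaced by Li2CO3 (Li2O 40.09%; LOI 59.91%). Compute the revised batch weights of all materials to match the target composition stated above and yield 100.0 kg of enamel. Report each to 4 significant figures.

Revised batch per 100.0 kg enamel:
  PbO: 10.46 kg
  Li2CO3: 1.781 kg
  rutile: 14.78 kg
  silica sand: 58.59 kg
  tabular alumina: 15.80 kg
Total batch = 101.4 kg; LOI loss = 1.409 kg

Each numeric step runs at full float precision at each step — in-progress results appear (rounded to 4 significant digits) within the worked lines. A single rounding produces each reported result. The derived quantities are computed in exact precision (glass mass, yield, LOI, totals, five oxide percentages) starting from the weights per 100.0 kg of glass, as set out in either problem or answer.
Target oxide masses per 100.0 kg enamel:
  Al2O3: 15.91% × 100.0 = 15.91 kg
  SiO2: 58.29% × 100.0 = 58.29 kg
  PbO: 10.45% × 100.0 = 10.45 kg
  TiO2: 14.64% × 100.0 = 14.64 kg
  Li2O: 0.7142% × 100.0 = 0.7142 kg
A balance pass over the oxides, with the batch weights as given, relative to the basis at hand (delivered sums recover each target up to rounding of the answer):
  Al2O3: 58.59·0.003000 + 15.80·0.9960 = 15.91 kg (target 15.91 kg)
  SiO2: 58.59·0.9949 = 58.29 kg (target 58.29 kg)
  PbO: 10.46·0.9990 = 10.45 kg (target 10.45 kg)
  TiO2: 14.78·0.9902 = 14.64 kg (target 14.64 kg)
  Li2O: 1.781·0.4009 = 0.7140 kg (target 0.7142 kg)
Consistency of the glass mass: batch total minus LOI = 100.0 kg (summing oxide targets gives 100.0 kg; stated basis 100.0 kg — a pure rounding effect).
Batch grand total — Σ batch = 101.4 kg; LOI removed, Σ of batch·LOI: 1.409 kg; as yield: glass ÷ batch → 98.61%.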